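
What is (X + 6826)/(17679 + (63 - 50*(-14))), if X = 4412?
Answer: 5619/9221 ≈ 0.60937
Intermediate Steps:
(X + 6826)/(17679 + (63 - 50*(-14))) = (4412 + 6826)/(17679 + (63 - 50*(-14))) = 11238/(17679 + (63 + 700)) = 11238/(17679 + 763) = 11238/18442 = 11238*(1/18442) = 5619/9221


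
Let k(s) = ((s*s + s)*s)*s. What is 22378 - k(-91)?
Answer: -67799012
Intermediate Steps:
k(s) = s²*(s + s²) (k(s) = ((s² + s)*s)*s = ((s + s²)*s)*s = (s*(s + s²))*s = s²*(s + s²))
22378 - k(-91) = 22378 - (-91)³*(1 - 91) = 22378 - (-753571)*(-90) = 22378 - 1*67821390 = 22378 - 67821390 = -67799012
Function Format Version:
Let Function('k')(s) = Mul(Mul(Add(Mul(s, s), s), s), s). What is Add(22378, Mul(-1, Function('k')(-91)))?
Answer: -67799012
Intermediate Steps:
Function('k')(s) = Mul(Pow(s, 2), Add(s, Pow(s, 2))) (Function('k')(s) = Mul(Mul(Add(Pow(s, 2), s), s), s) = Mul(Mul(Add(s, Pow(s, 2)), s), s) = Mul(Mul(s, Add(s, Pow(s, 2))), s) = Mul(Pow(s, 2), Add(s, Pow(s, 2))))
Add(22378, Mul(-1, Function('k')(-91))) = Add(22378, Mul(-1, Mul(Pow(-91, 3), Add(1, -91)))) = Add(22378, Mul(-1, Mul(-753571, -90))) = Add(22378, Mul(-1, 67821390)) = Add(22378, -67821390) = -67799012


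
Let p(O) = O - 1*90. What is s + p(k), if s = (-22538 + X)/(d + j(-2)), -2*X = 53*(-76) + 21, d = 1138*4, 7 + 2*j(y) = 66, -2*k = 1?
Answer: -248663/2618 ≈ -94.982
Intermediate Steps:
k = -½ (k = -½*1 = -½ ≈ -0.50000)
j(y) = 59/2 (j(y) = -7/2 + (½)*66 = -7/2 + 33 = 59/2)
d = 4552
p(O) = -90 + O (p(O) = O - 90 = -90 + O)
X = 4007/2 (X = -(53*(-76) + 21)/2 = -(-4028 + 21)/2 = -½*(-4007) = 4007/2 ≈ 2003.5)
s = -5867/1309 (s = (-22538 + 4007/2)/(4552 + 59/2) = -41069/(2*9163/2) = -41069/2*2/9163 = -5867/1309 ≈ -4.4820)
s + p(k) = -5867/1309 + (-90 - ½) = -5867/1309 - 181/2 = -248663/2618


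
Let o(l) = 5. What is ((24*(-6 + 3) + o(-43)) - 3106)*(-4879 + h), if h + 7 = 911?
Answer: 12612675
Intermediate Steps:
h = 904 (h = -7 + 911 = 904)
((24*(-6 + 3) + o(-43)) - 3106)*(-4879 + h) = ((24*(-6 + 3) + 5) - 3106)*(-4879 + 904) = ((24*(-3) + 5) - 3106)*(-3975) = ((-72 + 5) - 3106)*(-3975) = (-67 - 3106)*(-3975) = -3173*(-3975) = 12612675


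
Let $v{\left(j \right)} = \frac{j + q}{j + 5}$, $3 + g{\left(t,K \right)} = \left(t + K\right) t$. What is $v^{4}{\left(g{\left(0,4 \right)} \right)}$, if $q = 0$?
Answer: $\frac{81}{16} \approx 5.0625$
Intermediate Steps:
$g{\left(t,K \right)} = -3 + t \left(K + t\right)$ ($g{\left(t,K \right)} = -3 + \left(t + K\right) t = -3 + \left(K + t\right) t = -3 + t \left(K + t\right)$)
$v{\left(j \right)} = \frac{j}{5 + j}$ ($v{\left(j \right)} = \frac{j + 0}{j + 5} = \frac{j}{5 + j}$)
$v^{4}{\left(g{\left(0,4 \right)} \right)} = \left(\frac{-3 + 0^{2} + 4 \cdot 0}{5 + \left(-3 + 0^{2} + 4 \cdot 0\right)}\right)^{4} = \left(\frac{-3 + 0 + 0}{5 + \left(-3 + 0 + 0\right)}\right)^{4} = \left(- \frac{3}{5 - 3}\right)^{4} = \left(- \frac{3}{2}\right)^{4} = \frac{81}{16}$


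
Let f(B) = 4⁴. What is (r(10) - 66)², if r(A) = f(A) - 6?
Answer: 33856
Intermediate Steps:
f(B) = 256
r(A) = 250 (r(A) = 256 - 6 = 250)
(r(10) - 66)² = (250 - 66)² = 184² = 33856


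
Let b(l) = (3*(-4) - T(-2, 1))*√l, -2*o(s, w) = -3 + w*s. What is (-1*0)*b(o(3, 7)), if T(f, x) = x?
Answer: 0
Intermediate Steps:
o(s, w) = 3/2 - s*w/2 (o(s, w) = -(-3 + w*s)/2 = -(-3 + s*w)/2 = 3/2 - s*w/2)
b(l) = -13*√l (b(l) = (3*(-4) - 1*1)*√l = (-12 - 1)*√l = -13*√l)
(-1*0)*b(o(3, 7)) = (-1*0)*(-13*√(3/2 - ½*3*7)) = 0*(-13*√(3/2 - 21/2)) = 0*(-39*I) = 0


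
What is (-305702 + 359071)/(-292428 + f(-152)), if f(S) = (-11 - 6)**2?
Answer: -53369/292139 ≈ -0.18268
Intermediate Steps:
f(S) = 289 (f(S) = (-17)**2 = 289)
(-305702 + 359071)/(-292428 + f(-152)) = (-305702 + 359071)/(-292428 + 289) = 53369/(-292139) = 53369*(-1/292139) = -53369/292139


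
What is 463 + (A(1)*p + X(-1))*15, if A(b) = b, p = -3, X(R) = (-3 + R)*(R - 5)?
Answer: 778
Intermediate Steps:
X(R) = (-5 + R)*(-3 + R) (X(R) = (-3 + R)*(-5 + R) = (-5 + R)*(-3 + R))
463 + (A(1)*p + X(-1))*15 = 463 + (1*(-3) + (15 + (-1)² - 8*(-1)))*15 = 463 + (-3 + (15 + 1 + 8))*15 = 463 + (-3 + 24)*15 = 463 + 21*15 = 463 + 315 = 778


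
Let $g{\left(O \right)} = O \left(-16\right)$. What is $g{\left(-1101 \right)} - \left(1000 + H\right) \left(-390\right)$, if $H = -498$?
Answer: $213396$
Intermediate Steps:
$g{\left(O \right)} = - 16 O$
$g{\left(-1101 \right)} - \left(1000 + H\right) \left(-390\right) = \left(-16\right) \left(-1101\right) - \left(1000 - 498\right) \left(-390\right) = 17616 - 502 \left(-390\right) = 17616 - -195780 = 17616 + 195780 = 213396$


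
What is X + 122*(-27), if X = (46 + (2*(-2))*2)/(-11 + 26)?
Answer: -49372/15 ≈ -3291.5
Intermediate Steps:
X = 38/15 (X = (46 - 4*2)/15 = (46 - 8)*(1/15) = 38*(1/15) = 38/15 ≈ 2.5333)
X + 122*(-27) = 38/15 + 122*(-27) = 38/15 - 3294 = -49372/15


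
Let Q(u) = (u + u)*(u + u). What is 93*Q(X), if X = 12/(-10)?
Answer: 13392/25 ≈ 535.68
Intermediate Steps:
X = -6/5 (X = 12*(-⅒) = -6/5 ≈ -1.2000)
Q(u) = 4*u² (Q(u) = (2*u)*(2*u) = 4*u²)
93*Q(X) = 93*(4*(-6/5)²) = 93*(4*(36/25)) = 93*(144/25) = 13392/25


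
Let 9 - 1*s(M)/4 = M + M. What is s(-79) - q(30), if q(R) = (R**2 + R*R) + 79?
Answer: -1211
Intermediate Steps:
s(M) = 36 - 8*M (s(M) = 36 - 4*(M + M) = 36 - 8*M)
q(R) = 79 + 2*R**2 (q(R) = (R**2 + R**2) + 79 = 2*R**2 + 79 = 79 + 2*R**2)
s(-79) - q(30) = (36 - 8*(-79)) - (79 + 2*30**2) = (36 + 632) - (79 + 2*900) = 668 - (79 + 1800) = 668 - 1*1879 = 668 - 1879 = -1211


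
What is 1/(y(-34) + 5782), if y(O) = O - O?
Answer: 1/5782 ≈ 0.00017295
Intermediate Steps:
y(O) = 0
1/(y(-34) + 5782) = 1/(0 + 5782) = 1/5782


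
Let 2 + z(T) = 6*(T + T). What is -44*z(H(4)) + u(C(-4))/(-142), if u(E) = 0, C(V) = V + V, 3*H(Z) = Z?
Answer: -616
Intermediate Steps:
H(Z) = Z/3
C(V) = 2*V
z(T) = -2 + 12*T (z(T) = -2 + 6*(T + T) = -2 + 6*(2*T) = -2 + 12*T)
-44*z(H(4)) + u(C(-4))/(-142) = -44*(-2 + 12*((⅓)*4)) + 0/(-142) = -44*(-2 + 12*(4/3)) + 0*(-1/142) = -44*(-2 + 16) + 0 = -44*14 + 0 = -616 + 0 = -616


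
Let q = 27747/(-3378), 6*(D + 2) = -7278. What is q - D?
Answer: 1358841/1126 ≈ 1206.8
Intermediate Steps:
D = -1215 (D = -2 + (⅙)*(-7278) = -2 - 1213 = -1215)
q = -9249/1126 (q = 27747*(-1/3378) = -9249/1126 ≈ -8.2140)
q - D = -9249/1126 - 1*(-1215) = -9249/1126 + 1215 = 1358841/1126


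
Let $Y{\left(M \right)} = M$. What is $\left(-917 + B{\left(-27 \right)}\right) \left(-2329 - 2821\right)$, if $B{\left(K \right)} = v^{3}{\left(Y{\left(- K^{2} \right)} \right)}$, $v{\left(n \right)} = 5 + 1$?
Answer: $3610150$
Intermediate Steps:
$v{\left(n \right)} = 6$
$B{\left(K \right)} = 216$ ($B{\left(K \right)} = 6^{3} = 216$)
$\left(-917 + B{\left(-27 \right)}\right) \left(-2329 - 2821\right) = \left(-917 + 216\right) \left(-2329 - 2821\right) = \left(-701\right) \left(-5150\right) = 3610150$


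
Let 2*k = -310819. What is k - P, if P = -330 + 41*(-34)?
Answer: -307371/2 ≈ -1.5369e+5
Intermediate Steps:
k = -310819/2 (k = (½)*(-310819) = -310819/2 ≈ -1.5541e+5)
P = -1724 (P = -330 - 1394 = -1724)
k - P = -310819/2 - 1*(-1724) = -310819/2 + 1724 = -307371/2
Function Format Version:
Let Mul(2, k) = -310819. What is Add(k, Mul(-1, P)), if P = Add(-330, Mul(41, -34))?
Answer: Rational(-307371, 2) ≈ -1.5369e+5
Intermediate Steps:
k = Rational(-310819, 2) (k = Mul(Rational(1, 2), -310819) = Rational(-310819, 2) ≈ -1.5541e+5)
P = -1724 (P = Add(-330, -1394) = -1724)
Add(k, Mul(-1, P)) = Add(Rational(-310819, 2), Mul(-1, -1724)) = Add(Rational(-310819, 2), 1724) = Rational(-307371, 2)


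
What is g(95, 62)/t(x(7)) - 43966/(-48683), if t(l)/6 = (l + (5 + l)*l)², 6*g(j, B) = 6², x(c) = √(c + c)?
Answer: 1687347/1853236 - 3*√14/1694 ≈ 0.90386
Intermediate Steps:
x(c) = √2*√c (x(c) = √(2*c) = √2*√c)
g(j, B) = 6 (g(j, B) = (⅙)*6² = (⅙)*36 = 6)
t(l) = 6*(l + l*(5 + l))² (t(l) = 6*(l + (5 + l)*l)² = 6*(l + l*(5 + l))²)
g(95, 62)/t(x(7)) - 43966/(-48683) = 6/((6*(√2*√7)²*(6 + √2*√7)²)) - 43966/(-48683) = 6/((6*(√14)²*(6 + √14)²)) - 43966*(-1/48683) = 6/((6*14*(6 + √14)²)) + 494/547 = 6/((84*(6 + √14)²)) + 494/547 = 6*(1/(84*(6 + √14)²)) + 494/547 = 1/(14*(6 + √14)²) + 494/547 = 494/547 + 1/(14*(6 + √14)²)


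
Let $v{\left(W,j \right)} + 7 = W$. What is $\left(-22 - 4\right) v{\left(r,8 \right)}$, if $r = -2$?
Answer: $234$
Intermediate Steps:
$v{\left(W,j \right)} = -7 + W$
$\left(-22 - 4\right) v{\left(r,8 \right)} = \left(-22 - 4\right) \left(-7 - 2\right) = \left(-26\right) \left(-9\right) = 234$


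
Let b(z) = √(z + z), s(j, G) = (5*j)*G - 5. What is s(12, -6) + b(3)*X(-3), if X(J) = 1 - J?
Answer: -365 + 4*√6 ≈ -355.20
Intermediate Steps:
s(j, G) = -5 + 5*G*j (s(j, G) = 5*G*j - 5 = -5 + 5*G*j)
b(z) = √2*√z (b(z) = √(2*z) = √2*√z)
s(12, -6) + b(3)*X(-3) = (-5 + 5*(-6)*12) + (√2*√3)*(1 - 1*(-3)) = (-5 - 360) + √6*(1 + 3) = -365 + √6*4 = -365 + 4*√6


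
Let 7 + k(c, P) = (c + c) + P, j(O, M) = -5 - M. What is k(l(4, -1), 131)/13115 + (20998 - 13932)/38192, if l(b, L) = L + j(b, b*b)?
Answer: 9572595/50088808 ≈ 0.19111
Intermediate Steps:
l(b, L) = -5 + L - b**2 (l(b, L) = L + (-5 - b*b) = L + (-5 - b**2) = -5 + L - b**2)
k(c, P) = -7 + P + 2*c (k(c, P) = -7 + ((c + c) + P) = -7 + (2*c + P) = -7 + (P + 2*c) = -7 + P + 2*c)
k(l(4, -1), 131)/13115 + (20998 - 13932)/38192 = (-7 + 131 + 2*(-5 - 1 - 1*4**2))/13115 + (20998 - 13932)/38192 = (-7 + 131 + 2*(-5 - 1 - 1*16))*(1/13115) + 7066*(1/38192) = (-7 + 131 + 2*(-5 - 1 - 16))*(1/13115) + 3533/19096 = (-7 + 131 + 2*(-22))*(1/13115) + 3533/19096 = (-7 + 131 - 44)*(1/13115) + 3533/19096 = 80*(1/13115) + 3533/19096 = 16/2623 + 3533/19096 = 9572595/50088808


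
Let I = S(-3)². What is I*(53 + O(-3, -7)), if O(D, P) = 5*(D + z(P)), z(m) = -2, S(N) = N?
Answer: 252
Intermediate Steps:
I = 9 (I = (-3)² = 9)
O(D, P) = -10 + 5*D (O(D, P) = 5*(D - 2) = 5*(-2 + D) = -10 + 5*D)
I*(53 + O(-3, -7)) = 9*(53 + (-10 + 5*(-3))) = 9*(53 + (-10 - 15)) = 9*(53 - 25) = 9*28 = 252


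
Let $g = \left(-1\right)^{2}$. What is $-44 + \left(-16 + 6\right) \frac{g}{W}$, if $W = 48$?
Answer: $- \frac{1061}{24} \approx -44.208$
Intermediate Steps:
$g = 1$
$-44 + \left(-16 + 6\right) \frac{g}{W} = -44 + \left(-16 + 6\right) 1 \cdot \frac{1}{48} = -44 - 10 \cdot 1 \cdot \frac{1}{48} = -44 - \frac{5}{24} = - \frac{1061}{24}$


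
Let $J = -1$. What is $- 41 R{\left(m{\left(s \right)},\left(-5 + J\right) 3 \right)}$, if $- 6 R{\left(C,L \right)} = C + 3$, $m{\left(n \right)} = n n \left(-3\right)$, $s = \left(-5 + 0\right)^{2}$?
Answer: $-12792$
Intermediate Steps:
$s = 25$ ($s = \left(-5\right)^{2} = 25$)
$m{\left(n \right)} = - 3 n^{2}$ ($m{\left(n \right)} = n^{2} \left(-3\right) = - 3 n^{2}$)
$R{\left(C,L \right)} = - \frac{1}{2} - \frac{C}{6}$ ($R{\left(C,L \right)} = - \frac{C + 3}{6} = - \frac{3 + C}{6} = - \frac{1}{2} - \frac{C}{6}$)
$- 41 R{\left(m{\left(s \right)},\left(-5 + J\right) 3 \right)} = - 41 \left(- \frac{1}{2} - \frac{\left(-3\right) 25^{2}}{6}\right) = - 41 \left(- \frac{1}{2} - \frac{\left(-3\right) 625}{6}\right) = - 41 \left(- \frac{1}{2} - - \frac{625}{2}\right) = - 41 \left(- \frac{1}{2} + \frac{625}{2}\right) = \left(-41\right) 312 = -12792$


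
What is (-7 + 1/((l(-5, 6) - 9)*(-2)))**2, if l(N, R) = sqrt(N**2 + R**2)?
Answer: 36751/800 - 271*sqrt(61)/800 ≈ 43.293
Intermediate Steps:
(-7 + 1/((l(-5, 6) - 9)*(-2)))**2 = (-7 + 1/(sqrt((-5)**2 + 6**2) - 9*(-2)))**2 = (-7 - 1/2/(sqrt(25 + 36) - 9))**2 = (-7 - 1/2/(sqrt(61) - 9))**2 = (-7 - 1/2/(-9 + sqrt(61)))**2 = (-7 - 1/(2*(-9 + sqrt(61))))**2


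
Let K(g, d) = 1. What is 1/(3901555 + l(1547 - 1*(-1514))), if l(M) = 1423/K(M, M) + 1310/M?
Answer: 3061/11947016968 ≈ 2.5621e-7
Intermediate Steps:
l(M) = 1423 + 1310/M (l(M) = 1423/1 + 1310/M = 1423*1 + 1310/M = 1423 + 1310/M)
1/(3901555 + l(1547 - 1*(-1514))) = 1/(3901555 + (1423 + 1310/(1547 - 1*(-1514)))) = 1/(3901555 + (1423 + 1310/(1547 + 1514))) = 1/(3901555 + (1423 + 1310/3061)) = 1/(3901555 + 4357113/3061) = 1/(11947016968/3061) = 3061/11947016968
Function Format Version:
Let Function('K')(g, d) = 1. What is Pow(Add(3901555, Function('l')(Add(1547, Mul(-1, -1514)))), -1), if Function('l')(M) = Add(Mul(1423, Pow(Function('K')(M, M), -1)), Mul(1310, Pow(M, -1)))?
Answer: Rational(3061, 11947016968) ≈ 2.5621e-7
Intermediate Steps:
Function('l')(M) = Add(1423, Mul(1310, Pow(M, -1))) (Function('l')(M) = Add(Mul(1423, Pow(1, -1)), Mul(1310, Pow(M, -1))) = Add(Mul(1423, 1), Mul(1310, Pow(M, -1))) = Add(1423, Mul(1310, Pow(M, -1))))
Pow(Add(3901555, Function('l')(Add(1547, Mul(-1, -1514)))), -1) = Pow(Add(3901555, Add(1423, Mul(1310, Pow(Add(1547, Mul(-1, -1514)), -1)))), -1) = Pow(Add(3901555, Add(1423, Mul(1310, Pow(Add(1547, 1514), -1)))), -1) = Pow(Add(3901555, Add(1423, Mul(1310, Pow(3061, -1)))), -1) = Pow(Add(3901555, Add(1423, Mul(1310, Rational(1, 3061)))), -1) = Pow(Add(3901555, Add(1423, Rational(1310, 3061))), -1) = Pow(Add(3901555, Rational(4357113, 3061)), -1) = Pow(Rational(11947016968, 3061), -1) = Rational(3061, 11947016968)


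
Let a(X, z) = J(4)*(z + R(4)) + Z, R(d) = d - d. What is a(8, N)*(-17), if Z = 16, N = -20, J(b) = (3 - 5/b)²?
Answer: 3077/4 ≈ 769.25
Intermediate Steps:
R(d) = 0
a(X, z) = 16 + 49*z/16 (a(X, z) = ((-5 + 3*4)²/4²)*(z + 0) + 16 = ((-5 + 12)²/16)*z + 16 = ((1/16)*7²)*z + 16 = ((1/16)*49)*z + 16 = 49*z/16 + 16 = 16 + 49*z/16)
a(8, N)*(-17) = (16 + (49/16)*(-20))*(-17) = (16 - 245/4)*(-17) = -181/4*(-17) = 3077/4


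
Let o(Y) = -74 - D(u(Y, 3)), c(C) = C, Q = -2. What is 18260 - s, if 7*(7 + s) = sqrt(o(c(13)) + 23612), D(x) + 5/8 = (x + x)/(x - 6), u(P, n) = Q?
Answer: 18267 - sqrt(376610)/28 ≈ 18245.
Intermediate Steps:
u(P, n) = -2
D(x) = -5/8 + 2*x/(-6 + x) (D(x) = -5/8 + (x + x)/(x - 6) = -5/8 + (2*x)/(-6 + x) = -5/8 + 2*x/(-6 + x))
o(Y) = -591/8 (o(Y) = -74 - (30 + 11*(-2))/(8*(-6 - 2)) = -74 - (30 - 22)/(8*(-8)) = -74 - (-1)*8/(8*8) = -74 - 1*(-1/8) = -74 + 1/8 = -591/8)
s = -7 + sqrt(376610)/28 (s = -7 + sqrt(-591/8 + 23612)/7 = -7 + sqrt(188305/8)/7 = -7 + (sqrt(376610)/4)/7 = -7 + sqrt(376610)/28 ≈ 14.917)
18260 - s = 18260 - (-7 + sqrt(376610)/28) = 18260 + (7 - sqrt(376610)/28) = 18267 - sqrt(376610)/28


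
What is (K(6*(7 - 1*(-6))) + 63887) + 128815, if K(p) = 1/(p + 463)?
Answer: 104251783/541 ≈ 1.9270e+5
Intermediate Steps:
K(p) = 1/(463 + p)
(K(6*(7 - 1*(-6))) + 63887) + 128815 = (1/(463 + 6*(7 - 1*(-6))) + 63887) + 128815 = (1/(463 + 6*(7 + 6)) + 63887) + 128815 = (1/(463 + 6*13) + 63887) + 128815 = (1/(463 + 78) + 63887) + 128815 = (1/541 + 63887) + 128815 = 34562868/541 + 128815 = 104251783/541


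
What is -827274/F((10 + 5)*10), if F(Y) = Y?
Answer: -137879/25 ≈ -5515.2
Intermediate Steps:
-827274/F((10 + 5)*10) = -827274*1/(10*(10 + 5)) = -827274/(15*10) = -827274/150 = -827274*1/150 = -137879/25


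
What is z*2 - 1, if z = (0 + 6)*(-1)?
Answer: -13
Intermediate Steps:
z = -6 (z = 6*(-1) = -6)
z*2 - 1 = -6*2 - 1 = -12 - 1 = -13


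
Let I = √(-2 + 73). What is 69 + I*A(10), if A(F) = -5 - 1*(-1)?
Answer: 69 - 4*√71 ≈ 35.295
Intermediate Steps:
A(F) = -4 (A(F) = -5 + 1 = -4)
I = √71 ≈ 8.4261
69 + I*A(10) = 69 + √71*(-4) = 69 - 4*√71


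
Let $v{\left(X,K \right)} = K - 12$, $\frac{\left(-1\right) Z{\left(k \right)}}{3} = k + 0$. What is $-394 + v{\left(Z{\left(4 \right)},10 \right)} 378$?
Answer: $-1150$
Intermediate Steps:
$Z{\left(k \right)} = - 3 k$ ($Z{\left(k \right)} = - 3 \left(k + 0\right) = - 3 k$)
$v{\left(X,K \right)} = -12 + K$ ($v{\left(X,K \right)} = K - 12 = -12 + K$)
$-394 + v{\left(Z{\left(4 \right)},10 \right)} 378 = -394 + \left(-12 + 10\right) 378 = -394 - 756 = -1150$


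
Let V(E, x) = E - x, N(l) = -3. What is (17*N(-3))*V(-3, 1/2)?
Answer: 357/2 ≈ 178.50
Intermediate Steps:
(17*N(-3))*V(-3, 1/2) = (17*(-3))*(-3 - 1/2) = -51*(-3 - 1*1/2) = -51*(-3 - 1/2) = -51*(-7/2) = 357/2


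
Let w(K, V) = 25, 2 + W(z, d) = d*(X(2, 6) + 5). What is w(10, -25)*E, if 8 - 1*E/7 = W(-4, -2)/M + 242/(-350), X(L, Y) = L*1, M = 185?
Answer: 56837/37 ≈ 1536.1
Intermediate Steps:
X(L, Y) = L
W(z, d) = -2 + 7*d (W(z, d) = -2 + d*(2 + 5) = -2 + d*7 = -2 + 7*d)
E = 56837/925 (E = 56 - 7*((-2 + 7*(-2))/185 + 242/(-350)) = 56 - 7*((-2 - 14)*(1/185) + 242*(-1/350)) = 56 - 7*(-16*1/185 - 121/175) = 56 - 7*(-16/185 - 121/175) = 56 - 7*(-5037/6475) = 56 + 5037/925 = 56837/925 ≈ 61.445)
w(10, -25)*E = 25*(56837/925) = 56837/37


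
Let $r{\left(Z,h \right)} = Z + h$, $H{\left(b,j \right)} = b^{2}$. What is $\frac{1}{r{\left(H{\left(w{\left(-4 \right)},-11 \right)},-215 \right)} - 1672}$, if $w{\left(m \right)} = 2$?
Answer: $- \frac{1}{1883} \approx -0.00053107$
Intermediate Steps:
$\frac{1}{r{\left(H{\left(w{\left(-4 \right)},-11 \right)},-215 \right)} - 1672} = \frac{1}{\left(2^{2} - 215\right) - 1672} = \frac{1}{\left(4 - 215\right) - 1672} = \frac{1}{-211 - 1672} = \frac{1}{-1883} = - \frac{1}{1883}$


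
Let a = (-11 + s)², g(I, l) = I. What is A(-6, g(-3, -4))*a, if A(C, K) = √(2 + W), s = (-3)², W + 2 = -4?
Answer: 8*I ≈ 8.0*I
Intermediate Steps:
W = -6 (W = -2 - 4 = -6)
s = 9
A(C, K) = 2*I (A(C, K) = √(2 - 6) = √(-4) = 2*I)
a = 4 (a = (-11 + 9)² = (-2)² = 4)
A(-6, g(-3, -4))*a = (2*I)*4 = 8*I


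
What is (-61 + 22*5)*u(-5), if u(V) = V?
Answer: -245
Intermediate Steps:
(-61 + 22*5)*u(-5) = (-61 + 22*5)*(-5) = (-61 + 110)*(-5) = 49*(-5) = -245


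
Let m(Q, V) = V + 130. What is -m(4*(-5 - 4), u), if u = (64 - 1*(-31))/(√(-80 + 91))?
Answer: -130 - 95*√11/11 ≈ -158.64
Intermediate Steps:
u = 95*√11/11 (u = (64 + 31)/(√11) = 95*(√11/11) = 95*√11/11 ≈ 28.644)
m(Q, V) = 130 + V
-m(4*(-5 - 4), u) = -(130 + 95*√11/11) = -130 - 95*√11/11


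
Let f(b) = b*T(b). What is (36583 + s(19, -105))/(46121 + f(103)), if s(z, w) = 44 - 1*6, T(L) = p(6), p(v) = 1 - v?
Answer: 12207/15202 ≈ 0.80299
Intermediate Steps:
T(L) = -5 (T(L) = 1 - 1*6 = 1 - 6 = -5)
f(b) = -5*b (f(b) = b*(-5) = -5*b)
s(z, w) = 38 (s(z, w) = 44 - 6 = 38)
(36583 + s(19, -105))/(46121 + f(103)) = (36583 + 38)/(46121 - 5*103) = 36621/(46121 - 515) = 36621/45606 = 36621*(1/45606) = 12207/15202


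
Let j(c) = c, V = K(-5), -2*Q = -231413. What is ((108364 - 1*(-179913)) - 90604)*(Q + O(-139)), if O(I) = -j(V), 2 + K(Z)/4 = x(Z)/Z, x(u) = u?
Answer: 45745683333/2 ≈ 2.2873e+10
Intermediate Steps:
K(Z) = -4 (K(Z) = -8 + 4*(Z/Z) = -8 + 4*1 = -8 + 4 = -4)
Q = 231413/2 (Q = -½*(-231413) = 231413/2 ≈ 1.1571e+5)
V = -4
O(I) = 4 (O(I) = -1*(-4) = 4)
((108364 - 1*(-179913)) - 90604)*(Q + O(-139)) = ((108364 - 1*(-179913)) - 90604)*(231413/2 + 4) = ((108364 + 179913) - 90604)*(231421/2) = (288277 - 90604)*(231421/2) = 197673*(231421/2) = 45745683333/2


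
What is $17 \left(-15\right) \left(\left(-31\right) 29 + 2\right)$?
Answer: $228735$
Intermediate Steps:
$17 \left(-15\right) \left(\left(-31\right) 29 + 2\right) = - 255 \left(-899 + 2\right) = \left(-255\right) \left(-897\right) = 228735$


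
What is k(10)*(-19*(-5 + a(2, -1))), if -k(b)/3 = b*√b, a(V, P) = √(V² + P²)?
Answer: -2850*√10 + 2850*√2 ≈ -4982.0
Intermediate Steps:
a(V, P) = √(P² + V²)
k(b) = -3*b^(3/2) (k(b) = -3*b*√b = -3*b^(3/2))
k(10)*(-19*(-5 + a(2, -1))) = (-30*√10)*(-19*(-5 + √((-1)² + 2²))) = (-30*√10)*(-19*(-5 + √(1 + 4))) = (-30*√10)*(-19*(-5 + √5)) = (-30*√10)*(95 - 19*√5) = -30*√10*(95 - 19*√5)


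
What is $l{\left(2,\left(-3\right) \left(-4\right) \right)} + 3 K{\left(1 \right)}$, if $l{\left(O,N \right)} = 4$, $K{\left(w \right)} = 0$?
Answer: $4$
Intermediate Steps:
$l{\left(2,\left(-3\right) \left(-4\right) \right)} + 3 K{\left(1 \right)} = 4 + 3 \cdot 0 = 4 + 0 = 4$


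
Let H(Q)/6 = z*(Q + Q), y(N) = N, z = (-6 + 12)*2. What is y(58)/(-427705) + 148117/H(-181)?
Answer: -63351893197/11147703120 ≈ -5.6830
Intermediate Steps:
z = 12 (z = 6*2 = 12)
H(Q) = 144*Q (H(Q) = 6*(12*(Q + Q)) = 6*(12*(2*Q)) = 6*(24*Q) = 144*Q)
y(58)/(-427705) + 148117/H(-181) = 58/(-427705) + 148117/((144*(-181))) = 58*(-1/427705) + 148117/(-26064) = -58/427705 + 148117*(-1/26064) = -58/427705 - 148117/26064 = -63351893197/11147703120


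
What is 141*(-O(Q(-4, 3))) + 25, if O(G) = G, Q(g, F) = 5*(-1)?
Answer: 730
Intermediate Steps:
Q(g, F) = -5
141*(-O(Q(-4, 3))) + 25 = 141*(-1*(-5)) + 25 = 141*5 + 25 = 705 + 25 = 730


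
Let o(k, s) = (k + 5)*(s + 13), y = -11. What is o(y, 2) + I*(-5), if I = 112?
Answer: -650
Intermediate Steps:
o(k, s) = (5 + k)*(13 + s)
o(y, 2) + I*(-5) = (65 + 5*2 + 13*(-11) - 11*2) + 112*(-5) = (65 + 10 - 143 - 22) - 560 = -90 - 560 = -650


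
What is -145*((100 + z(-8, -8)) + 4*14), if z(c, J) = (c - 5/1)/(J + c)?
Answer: -363805/16 ≈ -22738.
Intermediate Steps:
z(c, J) = (-5 + c)/(J + c) (z(c, J) = (c - 5*1)/(J + c) = (c - 5)/(J + c) = (-5 + c)/(J + c))
-145*((100 + z(-8, -8)) + 4*14) = -145*((100 + (-5 - 8)/(-8 - 8)) + 4*14) = -145*((100 - 13/(-16)) + 56) = -145*((100 - 1/16*(-13)) + 56) = -145*((100 + 13/16) + 56) = -145*(1613/16 + 56) = -145*2509/16 = -363805/16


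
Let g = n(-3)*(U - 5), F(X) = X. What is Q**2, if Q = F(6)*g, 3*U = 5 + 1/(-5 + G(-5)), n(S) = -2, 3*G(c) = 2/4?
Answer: 1401856/841 ≈ 1666.9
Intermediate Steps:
G(c) = 1/6 (G(c) = (2/4)/3 = (2*(1/4))/3 = (1/3)*(1/2) = 1/6)
U = 139/87 (U = (5 + 1/(-5 + 1/6))/3 = (5 + 1/(-29/6))/3 = (5 - 6/29)/3 = (1/3)*(139/29) = 139/87 ≈ 1.5977)
g = 592/87 (g = -2*(139/87 - 5) = -2*(-296/87) = 592/87 ≈ 6.8046)
Q = 1184/29 (Q = 6*(592/87) = 1184/29 ≈ 40.828)
Q**2 = (1184/29)**2 = 1401856/841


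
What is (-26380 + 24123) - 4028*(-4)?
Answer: 13855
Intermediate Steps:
(-26380 + 24123) - 4028*(-4) = -2257 + 16112 = 13855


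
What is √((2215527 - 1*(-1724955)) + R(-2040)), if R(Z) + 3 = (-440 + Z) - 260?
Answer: √3937739 ≈ 1984.4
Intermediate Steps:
R(Z) = -703 + Z (R(Z) = -3 + ((-440 + Z) - 260) = -3 + (-700 + Z) = -703 + Z)
√((2215527 - 1*(-1724955)) + R(-2040)) = √((2215527 - 1*(-1724955)) + (-703 - 2040)) = √((2215527 + 1724955) - 2743) = √(3940482 - 2743) = √3937739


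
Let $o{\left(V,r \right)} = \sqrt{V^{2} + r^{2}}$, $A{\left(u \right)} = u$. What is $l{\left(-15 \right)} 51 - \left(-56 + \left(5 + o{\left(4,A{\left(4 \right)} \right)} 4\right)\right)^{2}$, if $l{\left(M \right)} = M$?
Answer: $-3878 + 1632 \sqrt{2} \approx -1570.0$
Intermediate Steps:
$l{\left(-15 \right)} 51 - \left(-56 + \left(5 + o{\left(4,A{\left(4 \right)} \right)} 4\right)\right)^{2} = \left(-15\right) 51 - \left(-56 + \left(5 + \sqrt{4^{2} + 4^{2}} \cdot 4\right)\right)^{2} = -765 - \left(-56 + \left(5 + \sqrt{16 + 16} \cdot 4\right)\right)^{2} = -765 - \left(-56 + \left(5 + \sqrt{32} \cdot 4\right)\right)^{2} = -765 - \left(-56 + \left(5 + 4 \sqrt{2} \cdot 4\right)\right)^{2} = -765 - \left(-56 + \left(5 + 16 \sqrt{2}\right)\right)^{2} = -765 - \left(-51 + 16 \sqrt{2}\right)^{2}$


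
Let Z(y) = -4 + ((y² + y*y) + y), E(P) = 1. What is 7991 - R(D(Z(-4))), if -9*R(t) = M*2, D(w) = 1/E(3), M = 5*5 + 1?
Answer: 71971/9 ≈ 7996.8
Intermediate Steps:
M = 26 (M = 25 + 1 = 26)
Z(y) = -4 + y + 2*y² (Z(y) = -4 + ((y² + y²) + y) = -4 + (2*y² + y) = -4 + (y + 2*y²) = -4 + y + 2*y²)
D(w) = 1 (D(w) = 1/1 = 1)
R(t) = -52/9 (R(t) = -26*2/9 = -⅑*52 = -52/9)
7991 - R(D(Z(-4))) = 7991 - 1*(-52/9) = 7991 + 52/9 = 71971/9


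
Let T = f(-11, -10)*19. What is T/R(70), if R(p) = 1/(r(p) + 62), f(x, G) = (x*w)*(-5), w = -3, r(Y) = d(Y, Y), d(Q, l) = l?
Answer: -413820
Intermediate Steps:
r(Y) = Y
f(x, G) = 15*x (f(x, G) = (x*(-3))*(-5) = -3*x*(-5) = 15*x)
T = -3135 (T = (15*(-11))*19 = -165*19 = -3135)
R(p) = 1/(62 + p) (R(p) = 1/(p + 62) = 1/(62 + p))
T/R(70) = -3135/(1/(62 + 70)) = -3135/(1/132) = -3135/1/132 = -3135*132 = -413820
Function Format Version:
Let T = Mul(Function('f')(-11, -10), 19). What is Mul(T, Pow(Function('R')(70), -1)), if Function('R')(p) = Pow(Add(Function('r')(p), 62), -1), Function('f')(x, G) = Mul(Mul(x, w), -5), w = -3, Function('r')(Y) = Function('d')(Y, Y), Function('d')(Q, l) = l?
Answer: -413820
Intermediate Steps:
Function('r')(Y) = Y
Function('f')(x, G) = Mul(15, x) (Function('f')(x, G) = Mul(Mul(x, -3), -5) = Mul(Mul(-3, x), -5) = Mul(15, x))
T = -3135 (T = Mul(Mul(15, -11), 19) = Mul(-165, 19) = -3135)
Function('R')(p) = Pow(Add(62, p), -1) (Function('R')(p) = Pow(Add(p, 62), -1) = Pow(Add(62, p), -1))
Mul(T, Pow(Function('R')(70), -1)) = Mul(-3135, Pow(Pow(Add(62, 70), -1), -1)) = Mul(-3135, Pow(Pow(132, -1), -1)) = Mul(-3135, Pow(Rational(1, 132), -1)) = Mul(-3135, 132) = -413820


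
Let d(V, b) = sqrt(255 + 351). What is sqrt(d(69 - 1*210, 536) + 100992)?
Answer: sqrt(100992 + sqrt(606)) ≈ 317.83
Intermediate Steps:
d(V, b) = sqrt(606)
sqrt(d(69 - 1*210, 536) + 100992) = sqrt(sqrt(606) + 100992) = sqrt(100992 + sqrt(606))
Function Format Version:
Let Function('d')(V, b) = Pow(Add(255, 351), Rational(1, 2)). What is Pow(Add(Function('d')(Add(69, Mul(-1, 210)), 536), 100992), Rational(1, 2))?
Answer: Pow(Add(100992, Pow(606, Rational(1, 2))), Rational(1, 2)) ≈ 317.83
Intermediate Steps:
Function('d')(V, b) = Pow(606, Rational(1, 2))
Pow(Add(Function('d')(Add(69, Mul(-1, 210)), 536), 100992), Rational(1, 2)) = Pow(Add(Pow(606, Rational(1, 2)), 100992), Rational(1, 2)) = Pow(Add(100992, Pow(606, Rational(1, 2))), Rational(1, 2))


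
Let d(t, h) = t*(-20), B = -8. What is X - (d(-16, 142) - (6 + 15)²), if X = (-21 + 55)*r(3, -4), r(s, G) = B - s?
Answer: -253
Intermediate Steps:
r(s, G) = -8 - s
d(t, h) = -20*t
X = -374 (X = (-21 + 55)*(-8 - 1*3) = 34*(-8 - 3) = 34*(-11) = -374)
X - (d(-16, 142) - (6 + 15)²) = -374 - (-20*(-16) - (6 + 15)²) = -374 - (320 - 1*21²) = -374 - (320 - 1*441) = -374 - (320 - 441) = -374 - 1*(-121) = -374 + 121 = -253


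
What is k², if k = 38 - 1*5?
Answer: 1089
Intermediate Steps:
k = 33 (k = 38 - 5 = 33)
k² = 33² = 1089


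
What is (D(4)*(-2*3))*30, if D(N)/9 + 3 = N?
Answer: -1620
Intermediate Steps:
D(N) = -27 + 9*N
(D(4)*(-2*3))*30 = ((-27 + 9*4)*(-2*3))*30 = ((-27 + 36)*(-6))*30 = (9*(-6))*30 = -54*30 = -1620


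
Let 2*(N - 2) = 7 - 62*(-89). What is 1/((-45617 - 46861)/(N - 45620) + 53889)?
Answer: 85711/4619065035 ≈ 1.8556e-5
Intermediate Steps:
N = 5529/2 (N = 2 + (7 - 62*(-89))/2 = 2 + (7 + 5518)/2 = 2 + (1/2)*5525 = 2 + 5525/2 = 5529/2 ≈ 2764.5)
1/((-45617 - 46861)/(N - 45620) + 53889) = 1/((-45617 - 46861)/(5529/2 - 45620) + 53889) = 1/(-92478/(-85711/2) + 53889) = 1/(-92478*(-2/85711) + 53889) = 1/(184956/85711 + 53889) = 1/(4619065035/85711) = 85711/4619065035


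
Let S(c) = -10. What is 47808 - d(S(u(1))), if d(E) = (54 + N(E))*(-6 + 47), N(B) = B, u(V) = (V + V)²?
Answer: 46004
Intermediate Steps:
u(V) = 4*V² (u(V) = (2*V)² = 4*V²)
d(E) = 2214 + 41*E (d(E) = (54 + E)*(-6 + 47) = (54 + E)*41 = 2214 + 41*E)
47808 - d(S(u(1))) = 47808 - (2214 + 41*(-10)) = 47808 - (2214 - 410) = 47808 - 1*1804 = 47808 - 1804 = 46004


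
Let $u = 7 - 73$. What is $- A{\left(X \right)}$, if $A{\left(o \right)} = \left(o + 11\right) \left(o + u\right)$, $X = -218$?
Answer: $-58788$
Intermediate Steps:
$u = -66$ ($u = 7 - 73 = -66$)
$A{\left(o \right)} = \left(-66 + o\right) \left(11 + o\right)$ ($A{\left(o \right)} = \left(o + 11\right) \left(o - 66\right) = \left(11 + o\right) \left(-66 + o\right) = \left(-66 + o\right) \left(11 + o\right)$)
$- A{\left(X \right)} = - (-726 + \left(-218\right)^{2} - -11990) = - (-726 + 47524 + 11990) = \left(-1\right) 58788 = -58788$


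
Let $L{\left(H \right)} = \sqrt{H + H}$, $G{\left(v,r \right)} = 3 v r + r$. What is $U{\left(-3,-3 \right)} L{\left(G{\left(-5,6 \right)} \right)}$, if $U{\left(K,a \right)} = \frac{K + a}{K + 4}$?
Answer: $- 12 i \sqrt{42} \approx - 77.769 i$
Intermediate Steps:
$U{\left(K,a \right)} = \frac{K + a}{4 + K}$
$G{\left(v,r \right)} = r + 3 r v$ ($G{\left(v,r \right)} = 3 r v + r = r + 3 r v$)
$L{\left(H \right)} = \sqrt{2} \sqrt{H}$ ($L{\left(H \right)} = \sqrt{2 H} = \sqrt{2} \sqrt{H}$)
$U{\left(-3,-3 \right)} L{\left(G{\left(-5,6 \right)} \right)} = \frac{-3 - 3}{4 - 3} \sqrt{2} \sqrt{6 \left(1 + 3 \left(-5\right)\right)} = 1^{-1} \left(-6\right) \sqrt{2} \sqrt{6 \left(1 - 15\right)} = 1 \left(-6\right) \sqrt{2} \sqrt{6 \left(-14\right)} = - 6 \sqrt{2} \sqrt{-84} = - 6 \sqrt{2} \cdot 2 i \sqrt{21} = - 6 \cdot 2 i \sqrt{42} = - 12 i \sqrt{42}$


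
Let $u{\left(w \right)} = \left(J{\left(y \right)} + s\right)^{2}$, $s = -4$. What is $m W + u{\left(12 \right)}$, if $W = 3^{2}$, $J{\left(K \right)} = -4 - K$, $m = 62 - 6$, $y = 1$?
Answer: $585$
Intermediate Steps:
$m = 56$ ($m = 62 - 6 = 56$)
$u{\left(w \right)} = 81$ ($u{\left(w \right)} = \left(\left(-4 - 1\right) - 4\right)^{2} = \left(-5 - 4\right)^{2} = \left(-9\right)^{2} = 81$)
$W = 9$
$m W + u{\left(12 \right)} = 56 \cdot 9 + 81 = 504 + 81 = 585$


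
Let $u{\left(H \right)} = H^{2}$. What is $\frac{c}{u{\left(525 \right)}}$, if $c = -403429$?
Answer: $- \frac{403429}{275625} \approx -1.4637$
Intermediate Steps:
$\frac{c}{u{\left(525 \right)}} = - \frac{403429}{525^{2}} = - \frac{403429}{275625}$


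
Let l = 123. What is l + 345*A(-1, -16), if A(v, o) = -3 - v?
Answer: -567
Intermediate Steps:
l + 345*A(-1, -16) = 123 + 345*(-3 - 1*(-1)) = 123 + 345*(-3 + 1) = 123 + 345*(-2) = 123 - 690 = -567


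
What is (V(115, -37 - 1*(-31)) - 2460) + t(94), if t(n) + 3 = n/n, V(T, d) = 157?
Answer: -2305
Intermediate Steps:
t(n) = -2 (t(n) = -3 + n/n = -3 + 1 = -2)
(V(115, -37 - 1*(-31)) - 2460) + t(94) = (157 - 2460) - 2 = -2303 - 2 = -2305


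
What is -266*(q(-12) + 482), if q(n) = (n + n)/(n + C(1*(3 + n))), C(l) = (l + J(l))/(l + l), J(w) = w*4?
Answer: -128884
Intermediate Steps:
J(w) = 4*w
C(l) = 5/2 (C(l) = (l + 4*l)/(l + l) = (5*l)/((2*l)) = (5*l)*(1/(2*l)) = 5/2)
q(n) = 2*n/(5/2 + n) (q(n) = (n + n)/(n + 5/2) = (2*n)/(5/2 + n) = 2*n/(5/2 + n))
-266*(q(-12) + 482) = -266*(4*(-12)/(5 + 2*(-12)) + 482) = -266*(4*(-12)/(5 - 24) + 482) = -266*(4*(-12)/(-19) + 482) = -266*(4*(-12)*(-1/19) + 482) = -266*(48/19 + 482) = -266*9206/19 = -128884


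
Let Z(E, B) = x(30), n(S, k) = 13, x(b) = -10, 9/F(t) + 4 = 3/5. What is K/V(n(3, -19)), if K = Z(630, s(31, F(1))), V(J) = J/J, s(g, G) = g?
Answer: -10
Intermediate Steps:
F(t) = -45/17 (F(t) = 9/(-4 + 3/5) = 9/(-4 + 3*(⅕)) = 9/(-4 + ⅗) = 9/(-17/5) = 9*(-5/17) = -45/17)
Z(E, B) = -10
V(J) = 1
K = -10
K/V(n(3, -19)) = -10/1 = -10*1 = -10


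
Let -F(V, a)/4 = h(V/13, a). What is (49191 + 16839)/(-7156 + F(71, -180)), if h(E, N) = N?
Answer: -33015/3218 ≈ -10.259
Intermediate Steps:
F(V, a) = -4*a
(49191 + 16839)/(-7156 + F(71, -180)) = (49191 + 16839)/(-7156 - 4*(-180)) = 66030/(-7156 + 720) = 66030/(-6436) = 66030*(-1/6436) = -33015/3218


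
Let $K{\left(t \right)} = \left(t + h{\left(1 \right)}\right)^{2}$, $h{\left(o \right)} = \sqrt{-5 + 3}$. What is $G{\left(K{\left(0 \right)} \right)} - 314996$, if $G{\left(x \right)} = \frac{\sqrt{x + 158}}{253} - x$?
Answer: $-314994 + \frac{2 \sqrt{39}}{253} \approx -3.1499 \cdot 10^{5}$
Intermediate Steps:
$h{\left(o \right)} = i \sqrt{2}$ ($h{\left(o \right)} = \sqrt{-2} = i \sqrt{2}$)
$K{\left(t \right)} = \left(t + i \sqrt{2}\right)^{2}$
$G{\left(x \right)} = - x + \frac{\sqrt{158 + x}}{253}$ ($G{\left(x \right)} = \sqrt{158 + x} \frac{1}{253} - x = \frac{\sqrt{158 + x}}{253} - x = - x + \frac{\sqrt{158 + x}}{253}$)
$G{\left(K{\left(0 \right)} \right)} - 314996 = \left(- \left(0 + i \sqrt{2}\right)^{2} + \frac{\sqrt{158 + \left(0 + i \sqrt{2}\right)^{2}}}{253}\right) - 314996 = \left(- \left(i \sqrt{2}\right)^{2} + \frac{\sqrt{158 + \left(i \sqrt{2}\right)^{2}}}{253}\right) - 314996 = \left(\left(-1\right) \left(-2\right) + \frac{\sqrt{158 - 2}}{253}\right) - 314996 = \left(2 + \frac{\sqrt{156}}{253}\right) - 314996 = \left(2 + \frac{2 \sqrt{39}}{253}\right) - 314996 = -314994 + \frac{2 \sqrt{39}}{253}$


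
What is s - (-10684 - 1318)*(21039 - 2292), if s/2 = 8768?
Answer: 225019030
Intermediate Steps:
s = 17536 (s = 2*8768 = 17536)
s - (-10684 - 1318)*(21039 - 2292) = 17536 - (-10684 - 1318)*(21039 - 2292) = 17536 - (-12002)*18747 = 17536 - 1*(-225001494) = 17536 + 225001494 = 225019030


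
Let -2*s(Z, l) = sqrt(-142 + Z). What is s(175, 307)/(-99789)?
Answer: sqrt(33)/199578 ≈ 2.8784e-5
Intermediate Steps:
s(Z, l) = -sqrt(-142 + Z)/2
s(175, 307)/(-99789) = -sqrt(-142 + 175)/2/(-99789) = -sqrt(33)/2*(-1/99789) = sqrt(33)/199578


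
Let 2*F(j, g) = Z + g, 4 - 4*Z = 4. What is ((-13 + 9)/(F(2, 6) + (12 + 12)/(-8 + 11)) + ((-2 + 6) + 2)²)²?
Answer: 153664/121 ≈ 1270.0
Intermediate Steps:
Z = 0 (Z = 1 - ¼*4 = 1 - 1 = 0)
F(j, g) = g/2 (F(j, g) = (0 + g)/2 = g/2)
((-13 + 9)/(F(2, 6) + (12 + 12)/(-8 + 11)) + ((-2 + 6) + 2)²)² = ((-13 + 9)/((½)*6 + (12 + 12)/(-8 + 11)) + ((-2 + 6) + 2)²)² = (-4/(3 + 24/3) + (4 + 2)²)² = (-4/(3 + 24*(⅓)) + 6²)² = (-4/(3 + 8) + 36)² = (-4/11 + 36)² = (392/11)² = 153664/121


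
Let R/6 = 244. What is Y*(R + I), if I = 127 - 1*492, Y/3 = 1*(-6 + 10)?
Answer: 13188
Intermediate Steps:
R = 1464 (R = 6*244 = 1464)
Y = 12 (Y = 3*(1*(-6 + 10)) = 3*(1*4) = 3*4 = 12)
I = -365 (I = 127 - 492 = -365)
Y*(R + I) = 12*(1464 - 365) = 12*1099 = 13188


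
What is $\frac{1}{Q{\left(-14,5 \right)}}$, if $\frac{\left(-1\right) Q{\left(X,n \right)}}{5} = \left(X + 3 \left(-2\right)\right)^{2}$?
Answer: $- \frac{1}{2000} \approx -0.0005$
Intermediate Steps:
$Q{\left(X,n \right)} = - 5 \left(-6 + X\right)^{2}$ ($Q{\left(X,n \right)} = - 5 \left(X + 3 \left(-2\right)\right)^{2} = - 5 \left(X - 6\right)^{2} = - 5 \left(-6 + X\right)^{2}$)
$\frac{1}{Q{\left(-14,5 \right)}} = \frac{1}{\left(-5\right) \left(-6 - 14\right)^{2}} = \frac{1}{\left(-5\right) \left(-20\right)^{2}} = \frac{1}{\left(-5\right) 400} = \frac{1}{-2000} = - \frac{1}{2000}$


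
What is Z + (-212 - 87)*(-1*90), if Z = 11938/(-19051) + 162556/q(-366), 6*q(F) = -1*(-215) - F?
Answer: 316431050368/11068631 ≈ 28588.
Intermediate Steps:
q(F) = 215/6 - F/6 (q(F) = (-1*(-215) - F)/6 = (215 - F)/6 = 215/6 - F/6)
Z = 18574190158/11068631 (Z = 11938/(-19051) + 162556/(215/6 - ⅙*(-366)) = 11938*(-1/19051) + 162556/(215/6 + 61) = -11938/19051 + 162556/(581/6) = -11938/19051 + 162556*(6/581) = -11938/19051 + 975336/581 = 18574190158/11068631 ≈ 1678.1)
Z + (-212 - 87)*(-1*90) = 18574190158/11068631 + (-212 - 87)*(-1*90) = 18574190158/11068631 - 299*(-90) = 18574190158/11068631 + 26910 = 316431050368/11068631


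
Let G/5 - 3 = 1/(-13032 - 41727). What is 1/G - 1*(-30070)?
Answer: 24698951359/821380 ≈ 30070.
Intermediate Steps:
G = 821380/54759 (G = 15 + 5/(-13032 - 41727) = 15 + 5/(-54759) = 15 + 5*(-1/54759) = 15 - 5/54759 = 821380/54759 ≈ 15.000)
1/G - 1*(-30070) = 1/(821380/54759) - 1*(-30070) = 54759/821380 + 30070 = 24698951359/821380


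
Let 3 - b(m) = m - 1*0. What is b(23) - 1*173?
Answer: -193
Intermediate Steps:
b(m) = 3 - m (b(m) = 3 - (m - 1*0) = 3 - (m + 0) = 3 - m)
b(23) - 1*173 = (3 - 1*23) - 1*173 = (3 - 23) - 173 = -20 - 173 = -193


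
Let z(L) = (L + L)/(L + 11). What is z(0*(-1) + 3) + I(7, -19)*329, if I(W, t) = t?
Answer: -43754/7 ≈ -6250.6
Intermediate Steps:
z(L) = 2*L/(11 + L) (z(L) = (2*L)/(11 + L) = 2*L/(11 + L))
z(0*(-1) + 3) + I(7, -19)*329 = 2*(0*(-1) + 3)/(11 + (0*(-1) + 3)) - 19*329 = 2*(0 + 3)/(11 + (0 + 3)) - 6251 = 2*3/(11 + 3) - 6251 = 2*3/14 - 6251 = 2*3*(1/14) - 6251 = 3/7 - 6251 = -43754/7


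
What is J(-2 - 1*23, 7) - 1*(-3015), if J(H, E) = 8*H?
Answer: 2815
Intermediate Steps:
J(-2 - 1*23, 7) - 1*(-3015) = 8*(-2 - 1*23) - 1*(-3015) = 8*(-2 - 23) + 3015 = 8*(-25) + 3015 = -200 + 3015 = 2815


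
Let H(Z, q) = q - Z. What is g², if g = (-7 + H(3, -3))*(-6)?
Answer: 6084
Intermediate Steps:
g = 78 (g = (-7 + (-3 - 1*3))*(-6) = (-7 + (-3 - 3))*(-6) = (-7 - 6)*(-6) = -13*(-6) = 78)
g² = 78² = 6084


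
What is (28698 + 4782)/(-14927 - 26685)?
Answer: -8370/10403 ≈ -0.80458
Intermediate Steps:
(28698 + 4782)/(-14927 - 26685) = 33480/(-41612) = 33480*(-1/41612) = -8370/10403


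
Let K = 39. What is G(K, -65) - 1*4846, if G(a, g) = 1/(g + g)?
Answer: -629981/130 ≈ -4846.0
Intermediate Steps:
G(a, g) = 1/(2*g)
G(K, -65) - 1*4846 = (½)/(-65) - 1*4846 = (½)*(-1/65) - 4846 = -1/130 - 4846 = -629981/130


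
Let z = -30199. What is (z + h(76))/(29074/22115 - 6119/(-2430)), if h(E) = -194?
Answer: -326660620770/41194301 ≈ -7929.8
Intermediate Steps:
(z + h(76))/(29074/22115 - 6119/(-2430)) = (-30199 - 194)/(29074/22115 - 6119/(-2430)) = -30393/(29074*(1/22115) - 6119*(-1/2430)) = -30393/(29074/22115 + 6119/2430) = -30393/41194301/10747890 = -30393*10747890/41194301 = -326660620770/41194301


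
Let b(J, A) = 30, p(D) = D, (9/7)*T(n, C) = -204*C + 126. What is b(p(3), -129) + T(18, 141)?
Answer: -22244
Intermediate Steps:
T(n, C) = 98 - 476*C/3 (T(n, C) = 7*(-204*C + 126)/9 = 7*(126 - 204*C)/9 = 98 - 476*C/3)
b(p(3), -129) + T(18, 141) = 30 + (98 - 476/3*141) = 30 + (98 - 22372) = 30 - 22274 = -22244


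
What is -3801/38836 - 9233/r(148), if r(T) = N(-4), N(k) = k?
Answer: 3201407/1387 ≈ 2308.2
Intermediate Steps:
r(T) = -4
-3801/38836 - 9233/r(148) = -3801/38836 - 9233/(-4) = -3801*1/38836 - 9233*(-¼) = -543/5548 + 9233/4 = 3201407/1387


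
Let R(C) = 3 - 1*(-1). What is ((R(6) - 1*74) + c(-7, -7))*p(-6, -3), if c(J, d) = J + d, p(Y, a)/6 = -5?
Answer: 2520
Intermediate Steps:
p(Y, a) = -30 (p(Y, a) = 6*(-5) = -30)
R(C) = 4 (R(C) = 3 + 1 = 4)
((R(6) - 1*74) + c(-7, -7))*p(-6, -3) = ((4 - 1*74) + (-7 - 7))*(-30) = ((4 - 74) - 14)*(-30) = (-70 - 14)*(-30) = -84*(-30) = 2520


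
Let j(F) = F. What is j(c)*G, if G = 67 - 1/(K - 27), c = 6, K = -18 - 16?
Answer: 24528/61 ≈ 402.10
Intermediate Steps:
K = -34
G = 4088/61 (G = 67 - 1/(-34 - 27) = 67 - 1/(-61) = 67 - 1*(-1/61) = 67 + 1/61 = 4088/61 ≈ 67.016)
j(c)*G = 6*(4088/61) = 24528/61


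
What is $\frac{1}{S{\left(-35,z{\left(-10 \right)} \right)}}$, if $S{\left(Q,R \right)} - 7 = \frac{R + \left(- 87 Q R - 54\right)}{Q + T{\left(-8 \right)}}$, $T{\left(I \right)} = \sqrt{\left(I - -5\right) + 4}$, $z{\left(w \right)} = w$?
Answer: $\frac{17}{15376} \approx 0.0011056$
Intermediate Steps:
$T{\left(I \right)} = \sqrt{9 + I}$ ($T{\left(I \right)} = \sqrt{\left(I + 5\right) + 4} = \sqrt{\left(5 + I\right) + 4} = \sqrt{9 + I}$)
$S{\left(Q,R \right)} = 7 + \frac{-54 + R - 87 Q R}{1 + Q}$ ($S{\left(Q,R \right)} = 7 + \frac{R + \left(- 87 Q R - 54\right)}{Q + \sqrt{9 - 8}} = 7 + \frac{R - \left(54 + 87 Q R\right)}{Q + \sqrt{1}} = 7 + \frac{R - \left(54 + 87 Q R\right)}{Q + 1} = 7 + \frac{-54 + R - 87 Q R}{1 + Q}$)
$\frac{1}{S{\left(-35,z{\left(-10 \right)} \right)}} = \frac{1}{\frac{1}{1 - 35} \left(-47 - 10 + 7 \left(-35\right) - \left(-3045\right) \left(-10\right)\right)} = \frac{1}{\frac{1}{-34} \left(-47 - 10 - 245 - 30450\right)} = \frac{1}{\left(- \frac{1}{34}\right) \left(-30752\right)} = \frac{1}{\frac{15376}{17}} = \frac{17}{15376}$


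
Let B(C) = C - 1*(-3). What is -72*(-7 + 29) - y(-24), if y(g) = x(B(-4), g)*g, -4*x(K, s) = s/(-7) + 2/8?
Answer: -22485/14 ≈ -1606.1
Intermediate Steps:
B(C) = 3 + C (B(C) = C + 3 = 3 + C)
x(K, s) = -1/16 + s/28 (x(K, s) = -(s/(-7) + 2/8)/4 = -(s*(-⅐) + 2*(⅛))/4 = -(-s/7 + ¼)/4 = -(¼ - s/7)/4 = -1/16 + s/28)
y(g) = g*(-1/16 + g/28) (y(g) = (-1/16 + g/28)*g = g*(-1/16 + g/28))
-72*(-7 + 29) - y(-24) = -72*(-7 + 29) - (-24)*(-7 + 4*(-24))/112 = -72*22 - (-24)*(-7 - 96)/112 = -1584 - (-24)*(-103)/112 = -1584 - 1*309/14 = -1584 - 309/14 = -22485/14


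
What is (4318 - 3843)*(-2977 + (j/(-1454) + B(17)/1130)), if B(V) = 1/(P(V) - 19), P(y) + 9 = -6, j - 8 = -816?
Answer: -7897927431565/5586268 ≈ -1.4138e+6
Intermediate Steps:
j = -808 (j = 8 - 816 = -808)
P(y) = -15 (P(y) = -9 - 6 = -15)
B(V) = -1/34 (B(V) = 1/(-15 - 19) = 1/(-34) = -1/34)
(4318 - 3843)*(-2977 + (j/(-1454) + B(17)/1130)) = (4318 - 3843)*(-2977 + (-808/(-1454) - 1/34/1130)) = 475*(-2977 + (-808*(-1/1454) - 1/34*1/1130)) = 475*(-2977 + (404/727 - 1/38420)) = 475*(-2977 + 15520953/27931340) = 475*(-83136078227/27931340) = -7897927431565/5586268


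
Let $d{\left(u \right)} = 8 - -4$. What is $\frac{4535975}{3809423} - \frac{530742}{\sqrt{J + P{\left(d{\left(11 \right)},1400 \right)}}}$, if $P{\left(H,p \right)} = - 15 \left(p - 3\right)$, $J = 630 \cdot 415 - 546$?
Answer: $\frac{4535975}{3809423} - \frac{176914 \sqrt{26661}}{26661} \approx -1082.3$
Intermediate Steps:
$J = 260904$ ($J = 261450 - 546 = 260904$)
$d{\left(u \right)} = 12$ ($d{\left(u \right)} = 8 + 4 = 12$)
$P{\left(H,p \right)} = 45 - 15 p$ ($P{\left(H,p \right)} = - 15 \left(-3 + p\right) = 45 - 15 p$)
$\frac{4535975}{3809423} - \frac{530742}{\sqrt{J + P{\left(d{\left(11 \right)},1400 \right)}}} = \frac{4535975}{3809423} - \frac{530742}{\sqrt{260904 + \left(45 - 21000\right)}} = 4535975 \cdot \frac{1}{3809423} - \frac{530742}{\sqrt{260904 + \left(45 - 21000\right)}} = \frac{4535975}{3809423} - \frac{530742}{\sqrt{260904 - 20955}} = \frac{4535975}{3809423} - \frac{530742}{\sqrt{239949}} = \frac{4535975}{3809423} - \frac{530742}{3 \sqrt{26661}} = \frac{4535975}{3809423} - 530742 \frac{\sqrt{26661}}{79983} = \frac{4535975}{3809423} - \frac{176914 \sqrt{26661}}{26661}$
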